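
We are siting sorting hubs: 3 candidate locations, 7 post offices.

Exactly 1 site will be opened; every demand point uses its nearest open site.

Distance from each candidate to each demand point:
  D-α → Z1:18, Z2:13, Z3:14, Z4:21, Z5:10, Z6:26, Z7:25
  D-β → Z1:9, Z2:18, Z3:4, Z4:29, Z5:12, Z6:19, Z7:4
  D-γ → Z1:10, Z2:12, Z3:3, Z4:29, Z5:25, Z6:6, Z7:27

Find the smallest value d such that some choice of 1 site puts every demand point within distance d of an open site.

Open {D-α}.
  Farthest demand point is Z6 at distance 26 (to D-α); all others are ≤ 26.
With {D-β} the worst case is 29.
With {D-γ} the worst case is 29.
No size-1 selection achieves below 26.

26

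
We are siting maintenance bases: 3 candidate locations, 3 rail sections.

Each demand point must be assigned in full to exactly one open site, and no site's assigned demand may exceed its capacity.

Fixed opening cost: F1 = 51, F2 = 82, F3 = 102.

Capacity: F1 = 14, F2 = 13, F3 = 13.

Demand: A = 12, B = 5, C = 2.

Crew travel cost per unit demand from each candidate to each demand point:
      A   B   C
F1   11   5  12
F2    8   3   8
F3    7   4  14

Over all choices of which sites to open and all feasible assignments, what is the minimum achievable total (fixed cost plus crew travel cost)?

Open {F1, F2}; cheapest assignment that respects the capacities:
  F1 (cap 14, load 7): B, C — cost 5×5 + 2×12 = 49
  F2 (cap 13, load 12): A — cost 12×8 = 96
  Shipping 145, fixed 133 → total 278.
  Any other capacity-feasible assignment to {F1, F2} ships for at least 145.
Compare {F1, F3}: its best feasible assignment gives total 286.
Compare {F2, F3}: its best feasible assignment gives total 299.
Every other set of open sites that can feasibly serve all demand totals ≥ 286 even under its best assignment. Minimum: 278.

278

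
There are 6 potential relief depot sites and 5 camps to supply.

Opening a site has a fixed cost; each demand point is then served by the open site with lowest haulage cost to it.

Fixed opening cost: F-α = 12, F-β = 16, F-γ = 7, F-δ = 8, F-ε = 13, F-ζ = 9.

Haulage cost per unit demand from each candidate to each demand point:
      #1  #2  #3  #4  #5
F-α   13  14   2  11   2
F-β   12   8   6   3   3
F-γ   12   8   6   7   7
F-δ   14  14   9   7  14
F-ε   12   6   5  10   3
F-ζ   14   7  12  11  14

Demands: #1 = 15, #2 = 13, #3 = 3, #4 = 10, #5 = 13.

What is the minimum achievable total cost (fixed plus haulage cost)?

Open {F-α, F-β, F-ε}: assign each demand point to its cheapest open site.
  #1→F-β 15×12=180, #2→F-ε 13×6=78, #3→F-α 3×2=6, #4→F-β 10×3=30, #5→F-α 13×2=26
  haulage cost 320, fixed 41 → total 361.
Compare {F-α, F-β, F-γ, F-ε}: haulage cost 320 + fixed 48 = 368.
Compare {F-α, F-β, F-δ, F-ε}: haulage cost 320 + fixed 49 = 369.
Compare {F-α, F-β, F-ζ}: haulage cost 333 + fixed 37 = 370.
All other subsets cost ≥ 368. Minimum total cost: 361.

361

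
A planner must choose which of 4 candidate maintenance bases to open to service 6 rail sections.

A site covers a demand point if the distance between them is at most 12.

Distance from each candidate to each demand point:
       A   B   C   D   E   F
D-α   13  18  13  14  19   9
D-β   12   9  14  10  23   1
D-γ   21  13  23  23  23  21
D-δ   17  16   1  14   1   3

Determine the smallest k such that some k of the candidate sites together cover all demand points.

Coverage sets (demand points within 12 of each site):
  D-α: {F}
  D-β: {A, B, D, F}
  D-γ: {}
  D-δ: {C, E, F}
No single site covers all 6 demand points.
But {D-β, D-δ} covers everything, so the minimum is 2.

2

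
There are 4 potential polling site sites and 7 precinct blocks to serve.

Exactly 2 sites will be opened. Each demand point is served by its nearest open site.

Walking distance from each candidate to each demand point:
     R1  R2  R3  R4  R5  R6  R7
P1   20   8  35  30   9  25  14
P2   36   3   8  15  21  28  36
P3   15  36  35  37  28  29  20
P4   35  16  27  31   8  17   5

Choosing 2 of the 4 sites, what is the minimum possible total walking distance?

91

Open {P2, P4}.
  R1→P4 35, R2→P2 3, R3→P2 8, R4→P2 15, R5→P4 8, R6→P4 17, R7→P4 5  ⇒ total 91.
Compare {P1, P2}: total 94.
Compare {P2, P3}: total 110.
No size-2 selection does better; minimum is 91.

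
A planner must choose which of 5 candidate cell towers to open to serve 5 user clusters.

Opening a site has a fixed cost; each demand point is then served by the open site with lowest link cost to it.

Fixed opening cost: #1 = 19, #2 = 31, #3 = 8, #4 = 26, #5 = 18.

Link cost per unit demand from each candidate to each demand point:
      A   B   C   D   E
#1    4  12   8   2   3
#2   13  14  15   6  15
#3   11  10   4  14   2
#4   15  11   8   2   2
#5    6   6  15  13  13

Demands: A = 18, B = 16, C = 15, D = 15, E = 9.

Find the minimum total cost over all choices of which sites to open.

321

Open {#1, #3, #5}: assign each demand point to its cheapest open site.
  A→#1 18×4=72, B→#5 16×6=96, C→#3 15×4=60, D→#1 15×2=30, E→#3 9×2=18
  link cost 276, fixed 45 → total 321.
Compare {#1, #3, #4, #5}: link cost 276 + fixed 71 = 347.
Compare {#1, #2, #3, #5}: link cost 276 + fixed 76 = 352.
Compare {#3, #4, #5}: link cost 312 + fixed 52 = 364.
All other subsets cost ≥ 347. Minimum total cost: 321.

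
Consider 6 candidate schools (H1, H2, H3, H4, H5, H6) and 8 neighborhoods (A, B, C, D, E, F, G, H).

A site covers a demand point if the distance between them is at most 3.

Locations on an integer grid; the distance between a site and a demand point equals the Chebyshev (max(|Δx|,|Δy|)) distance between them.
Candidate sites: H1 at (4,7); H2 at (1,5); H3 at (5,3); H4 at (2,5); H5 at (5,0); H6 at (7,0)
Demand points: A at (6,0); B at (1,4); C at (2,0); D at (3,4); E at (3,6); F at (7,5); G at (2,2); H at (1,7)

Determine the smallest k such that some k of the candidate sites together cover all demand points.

2

Coverage sets (demand points within 3 of each site):
  H1: {B, D, E, F, H}
  H2: {B, D, E, G, H}
  H3: {A, C, D, E, F, G}
  H4: {B, D, E, G, H}
  H5: {A, C, G}
  H6: {A}
No single site covers all 8 demand points.
But {H1, H3} covers everything, so the minimum is 2.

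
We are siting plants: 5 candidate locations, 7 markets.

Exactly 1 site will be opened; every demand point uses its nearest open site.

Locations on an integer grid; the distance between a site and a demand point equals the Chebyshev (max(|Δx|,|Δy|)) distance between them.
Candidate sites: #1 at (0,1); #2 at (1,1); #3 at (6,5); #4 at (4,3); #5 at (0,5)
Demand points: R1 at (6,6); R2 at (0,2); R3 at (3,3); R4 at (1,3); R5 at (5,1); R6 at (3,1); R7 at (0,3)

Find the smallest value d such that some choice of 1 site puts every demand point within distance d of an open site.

4

Open {#4}.
  Farthest demand point is R2 at distance 4 (to #4); all others are ≤ 4.
With {#2} the worst case is 5.
With {#1} the worst case is 6.
No size-1 selection achieves below 4.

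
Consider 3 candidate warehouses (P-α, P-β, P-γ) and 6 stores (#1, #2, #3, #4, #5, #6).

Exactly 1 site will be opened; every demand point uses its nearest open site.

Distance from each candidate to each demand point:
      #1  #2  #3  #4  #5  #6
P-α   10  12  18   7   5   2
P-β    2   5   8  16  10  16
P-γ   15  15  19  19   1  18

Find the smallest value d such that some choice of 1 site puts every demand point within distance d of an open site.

16

Open {P-β}.
  Farthest demand point is #4 at distance 16 (to P-β); all others are ≤ 16.
With {P-α} the worst case is 18.
With {P-γ} the worst case is 19.
No size-1 selection achieves below 16.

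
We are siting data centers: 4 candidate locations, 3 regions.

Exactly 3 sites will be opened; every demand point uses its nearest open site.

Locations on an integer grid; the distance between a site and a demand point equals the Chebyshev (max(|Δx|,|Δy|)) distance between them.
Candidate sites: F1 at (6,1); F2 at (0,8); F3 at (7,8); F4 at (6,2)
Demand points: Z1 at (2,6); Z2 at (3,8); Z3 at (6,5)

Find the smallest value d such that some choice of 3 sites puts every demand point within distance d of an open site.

3

Open {F1, F2, F3}.
  Farthest demand point is Z2 at distance 3 (to F2); all others are ≤ 3.
With {F1, F2, F4} the worst case is 3.
With {F2, F3, F4} the worst case is 3.
No size-3 selection achieves below 3.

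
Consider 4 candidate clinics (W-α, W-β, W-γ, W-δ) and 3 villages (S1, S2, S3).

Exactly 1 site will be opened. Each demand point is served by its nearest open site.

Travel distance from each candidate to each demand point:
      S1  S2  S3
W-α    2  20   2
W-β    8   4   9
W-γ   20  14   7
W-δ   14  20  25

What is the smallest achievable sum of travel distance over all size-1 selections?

21

Open {W-β}.
  S1→W-β 8, S2→W-β 4, S3→W-β 9  ⇒ total 21.
Compare {W-α}: total 24.
Compare {W-γ}: total 41.
No size-1 selection does better; minimum is 21.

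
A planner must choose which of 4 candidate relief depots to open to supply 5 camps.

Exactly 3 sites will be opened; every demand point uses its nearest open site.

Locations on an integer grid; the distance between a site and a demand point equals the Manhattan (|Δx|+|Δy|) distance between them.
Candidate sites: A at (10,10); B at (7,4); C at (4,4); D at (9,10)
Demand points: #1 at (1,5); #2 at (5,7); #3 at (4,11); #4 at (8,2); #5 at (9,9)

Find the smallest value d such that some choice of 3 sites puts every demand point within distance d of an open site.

Open {A, C, D}.
  Farthest demand point is #3 at distance 6 (to D); all others are ≤ 6.
With {B, C, D} the worst case is 6.
With {A, B, C} the worst case is 7.
No size-3 selection achieves below 6.

6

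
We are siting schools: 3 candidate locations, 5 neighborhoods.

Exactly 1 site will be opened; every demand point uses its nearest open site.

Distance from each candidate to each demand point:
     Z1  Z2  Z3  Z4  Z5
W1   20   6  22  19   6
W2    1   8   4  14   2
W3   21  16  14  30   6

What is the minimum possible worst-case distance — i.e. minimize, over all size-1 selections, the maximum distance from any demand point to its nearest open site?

Open {W2}.
  Farthest demand point is Z4 at distance 14 (to W2); all others are ≤ 14.
With {W1} the worst case is 22.
With {W3} the worst case is 30.
No size-1 selection achieves below 14.

14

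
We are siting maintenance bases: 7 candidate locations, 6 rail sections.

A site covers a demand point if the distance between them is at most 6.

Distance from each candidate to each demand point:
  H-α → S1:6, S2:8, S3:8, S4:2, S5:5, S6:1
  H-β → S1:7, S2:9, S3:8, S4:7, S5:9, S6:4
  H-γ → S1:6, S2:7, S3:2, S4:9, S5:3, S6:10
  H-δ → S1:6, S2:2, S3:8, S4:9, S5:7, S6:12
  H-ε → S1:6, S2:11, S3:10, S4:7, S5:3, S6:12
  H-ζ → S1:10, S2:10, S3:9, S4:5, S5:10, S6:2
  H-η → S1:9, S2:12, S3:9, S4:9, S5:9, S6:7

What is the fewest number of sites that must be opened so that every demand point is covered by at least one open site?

3

Coverage sets (demand points within 6 of each site):
  H-α: {S1, S4, S5, S6}
  H-β: {S6}
  H-γ: {S1, S3, S5}
  H-δ: {S1, S2}
  H-ε: {S1, S5}
  H-ζ: {S4, S6}
  H-η: {}
No 2 sites suffice: every size-2 union leaves at least one demand point uncovered.
But {H-α, H-γ, H-δ} covers everything, so the minimum is 3.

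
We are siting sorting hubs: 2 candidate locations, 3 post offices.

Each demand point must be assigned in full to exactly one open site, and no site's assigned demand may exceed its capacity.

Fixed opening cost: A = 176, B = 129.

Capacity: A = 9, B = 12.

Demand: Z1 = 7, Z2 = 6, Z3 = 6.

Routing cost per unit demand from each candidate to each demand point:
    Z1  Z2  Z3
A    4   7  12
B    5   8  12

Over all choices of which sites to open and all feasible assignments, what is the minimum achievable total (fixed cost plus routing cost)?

Open {A, B}; cheapest assignment that respects the capacities:
  A (cap 9, load 7): Z1 — cost 7×4 = 28
  B (cap 12, load 12): Z2, Z3 — cost 6×8 + 6×12 = 120
  Shipping 148, fixed 305 → total 453.
  Any other capacity-feasible assignment to {A, B} ships for at least 148.
Total demand is 19 and no other set of sites has combined capacity ≥ 19, so {A, B} is the only feasible choice of open sites. Minimum: 453.

453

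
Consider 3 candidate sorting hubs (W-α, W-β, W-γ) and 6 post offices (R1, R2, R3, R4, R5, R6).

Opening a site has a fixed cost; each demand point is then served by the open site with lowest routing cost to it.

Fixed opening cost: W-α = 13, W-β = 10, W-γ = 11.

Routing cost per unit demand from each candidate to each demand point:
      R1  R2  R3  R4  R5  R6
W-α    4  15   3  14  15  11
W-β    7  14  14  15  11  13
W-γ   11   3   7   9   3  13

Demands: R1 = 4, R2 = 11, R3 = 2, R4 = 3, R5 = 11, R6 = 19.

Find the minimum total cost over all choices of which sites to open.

348

Open {W-α, W-γ}: assign each demand point to its cheapest open site.
  R1→W-α 4×4=16, R2→W-γ 11×3=33, R3→W-α 2×3=6, R4→W-γ 3×9=27, R5→W-γ 11×3=33, R6→W-α 19×11=209
  routing cost 324, fixed 24 → total 348.
Compare {W-α, W-β, W-γ}: routing cost 324 + fixed 34 = 358.
Compare {W-β, W-γ}: routing cost 382 + fixed 21 = 403.
Compare {W-γ}: routing cost 398 + fixed 11 = 409.
All other subsets cost ≥ 358. Minimum total cost: 348.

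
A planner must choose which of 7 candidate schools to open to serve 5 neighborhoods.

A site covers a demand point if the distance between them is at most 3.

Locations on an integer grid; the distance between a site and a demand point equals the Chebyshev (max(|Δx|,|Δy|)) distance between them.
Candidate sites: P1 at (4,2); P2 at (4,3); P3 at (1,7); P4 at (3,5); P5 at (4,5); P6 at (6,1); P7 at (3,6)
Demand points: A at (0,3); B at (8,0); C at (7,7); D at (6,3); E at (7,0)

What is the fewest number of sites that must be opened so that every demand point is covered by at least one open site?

3

Coverage sets (demand points within 3 of each site):
  P1: {D, E}
  P2: {D, E}
  P3: {}
  P4: {A, D}
  P5: {C, D}
  P6: {B, D, E}
  P7: {A, D}
No 2 sites suffice: every size-2 union leaves at least one demand point uncovered.
But {P4, P5, P6} covers everything, so the minimum is 3.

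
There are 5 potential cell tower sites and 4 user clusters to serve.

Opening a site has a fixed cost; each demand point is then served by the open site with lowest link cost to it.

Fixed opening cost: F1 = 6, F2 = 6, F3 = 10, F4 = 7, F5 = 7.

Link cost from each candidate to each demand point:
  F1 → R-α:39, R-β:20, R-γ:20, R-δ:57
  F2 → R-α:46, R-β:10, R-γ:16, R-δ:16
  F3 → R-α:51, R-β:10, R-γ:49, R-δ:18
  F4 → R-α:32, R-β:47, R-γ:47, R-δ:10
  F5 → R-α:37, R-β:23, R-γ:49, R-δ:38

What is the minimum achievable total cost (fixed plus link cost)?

Open {F2, F4}: assign each demand point to its cheapest open site.
  R-α→F4 32, R-β→F2 10, R-γ→F2 16, R-δ→F4 10
  link cost 68, fixed 13 → total 81.
Compare {F1, F2, F4}: link cost 68 + fixed 19 = 87.
Compare {F2, F4, F5}: link cost 68 + fixed 20 = 88.
Compare {F2, F3, F4}: link cost 68 + fixed 23 = 91.
All other subsets cost ≥ 87. Minimum total cost: 81.

81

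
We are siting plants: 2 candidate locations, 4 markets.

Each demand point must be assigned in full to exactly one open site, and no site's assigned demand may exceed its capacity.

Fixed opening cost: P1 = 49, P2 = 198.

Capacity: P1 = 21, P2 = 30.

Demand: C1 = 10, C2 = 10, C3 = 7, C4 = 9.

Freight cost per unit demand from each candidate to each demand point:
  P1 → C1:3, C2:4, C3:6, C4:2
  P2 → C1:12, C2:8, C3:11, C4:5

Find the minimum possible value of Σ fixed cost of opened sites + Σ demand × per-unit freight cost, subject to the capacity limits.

439

Open {P1, P2}; cheapest assignment that respects the capacities:
  P1 (cap 21, load 20): C1, C2 — cost 10×3 + 10×4 = 70
  P2 (cap 30, load 16): C3, C4 — cost 7×11 + 9×5 = 122
  Shipping 192, fixed 247 → total 439.
  Any other capacity-feasible assignment to {P1, P2} ships for at least 192.
Total demand is 36 and no other set of sites has combined capacity ≥ 36, so {P1, P2} is the only feasible choice of open sites. Minimum: 439.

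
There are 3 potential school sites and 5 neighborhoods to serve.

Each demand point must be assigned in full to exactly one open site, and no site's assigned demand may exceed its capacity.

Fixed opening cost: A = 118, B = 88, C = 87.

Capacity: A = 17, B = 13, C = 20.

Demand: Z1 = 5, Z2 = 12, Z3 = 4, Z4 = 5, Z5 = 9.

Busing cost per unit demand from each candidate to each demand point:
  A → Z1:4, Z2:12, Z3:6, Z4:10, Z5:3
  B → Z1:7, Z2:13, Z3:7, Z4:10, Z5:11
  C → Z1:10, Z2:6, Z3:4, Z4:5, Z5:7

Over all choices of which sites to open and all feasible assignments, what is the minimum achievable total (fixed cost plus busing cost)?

465

Open {A, B, C}; cheapest assignment that respects the capacities:
  A (cap 17, load 14): Z1, Z5 — cost 5×4 + 9×3 = 47
  B (cap 13, load 4): Z3 — cost 4×7 = 28
  C (cap 20, load 17): Z2, Z4 — cost 12×6 + 5×5 = 97
  Shipping 172, fixed 293 → total 465.
  Any other capacity-feasible assignment to {A, B, C} ships for at least 172.
Compare {A, C}: its best feasible assignment gives total 473.
Every other set of open sites that can feasibly serve all demand totals ≥ 473 even under its best assignment. Minimum: 465.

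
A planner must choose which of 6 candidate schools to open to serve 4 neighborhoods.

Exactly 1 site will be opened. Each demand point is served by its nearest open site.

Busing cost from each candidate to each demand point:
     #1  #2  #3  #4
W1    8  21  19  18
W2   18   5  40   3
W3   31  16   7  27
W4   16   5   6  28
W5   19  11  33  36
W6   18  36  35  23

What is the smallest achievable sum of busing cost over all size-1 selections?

Open {W4}.
  #1→W4 16, #2→W4 5, #3→W4 6, #4→W4 28  ⇒ total 55.
Compare {W1}: total 66.
Compare {W2}: total 66.
No size-1 selection does better; minimum is 55.

55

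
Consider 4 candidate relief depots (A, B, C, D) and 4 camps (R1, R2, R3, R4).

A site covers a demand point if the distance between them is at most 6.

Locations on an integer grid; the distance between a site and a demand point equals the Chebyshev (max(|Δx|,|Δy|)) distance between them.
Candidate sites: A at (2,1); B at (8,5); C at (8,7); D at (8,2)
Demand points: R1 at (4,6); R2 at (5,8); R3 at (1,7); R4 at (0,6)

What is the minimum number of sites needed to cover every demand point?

2

Coverage sets (demand points within 6 of each site):
  A: {R1, R3, R4}
  B: {R1, R2}
  C: {R1, R2}
  D: {R1, R2}
No single site covers all 4 demand points.
But {A, B} covers everything, so the minimum is 2.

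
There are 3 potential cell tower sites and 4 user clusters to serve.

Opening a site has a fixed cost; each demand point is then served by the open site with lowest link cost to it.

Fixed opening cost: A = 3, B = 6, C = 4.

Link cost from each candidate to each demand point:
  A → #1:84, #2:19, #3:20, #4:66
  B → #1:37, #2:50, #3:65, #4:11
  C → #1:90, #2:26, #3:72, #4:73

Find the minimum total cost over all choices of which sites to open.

Open {A, B}: assign each demand point to its cheapest open site.
  #1→B 37, #2→A 19, #3→A 20, #4→B 11
  link cost 87, fixed 9 → total 96.
Compare {A, B, C}: link cost 87 + fixed 13 = 100.
Compare {B, C}: link cost 139 + fixed 10 = 149.
Compare {B}: link cost 163 + fixed 6 = 169.
All other subsets cost ≥ 100. Minimum total cost: 96.

96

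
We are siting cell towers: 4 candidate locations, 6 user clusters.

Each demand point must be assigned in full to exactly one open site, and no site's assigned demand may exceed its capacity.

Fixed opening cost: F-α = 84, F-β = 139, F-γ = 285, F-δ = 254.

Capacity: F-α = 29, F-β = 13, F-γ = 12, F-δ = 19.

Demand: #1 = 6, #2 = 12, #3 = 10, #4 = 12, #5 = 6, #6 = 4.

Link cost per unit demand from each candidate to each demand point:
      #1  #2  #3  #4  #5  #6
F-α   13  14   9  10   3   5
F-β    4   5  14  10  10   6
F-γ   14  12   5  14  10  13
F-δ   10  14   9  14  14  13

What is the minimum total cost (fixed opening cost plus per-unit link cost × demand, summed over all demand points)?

Open {F-α, F-β, F-δ}; cheapest assignment that respects the capacities:
  F-α (cap 29, load 22): #4, #5, #6 — cost 12×10 + 6×3 + 4×5 = 158
  F-β (cap 13, load 12): #2 — cost 12×5 = 60
  F-δ (cap 19, load 16): #1, #3 — cost 6×10 + 10×9 = 150
  Shipping 368, fixed 477 → total 845.
  Any other capacity-feasible assignment to {F-α, F-β, F-δ} ships for at least 368.
Compare {F-α, F-β, F-γ}: its best feasible assignment gives total 854.
Compare {F-α, F-γ, F-δ}: its best feasible assignment gives total 1059.
Every other set of open sites that can feasibly serve all demand totals ≥ 854 even under its best assignment. Minimum: 845.

845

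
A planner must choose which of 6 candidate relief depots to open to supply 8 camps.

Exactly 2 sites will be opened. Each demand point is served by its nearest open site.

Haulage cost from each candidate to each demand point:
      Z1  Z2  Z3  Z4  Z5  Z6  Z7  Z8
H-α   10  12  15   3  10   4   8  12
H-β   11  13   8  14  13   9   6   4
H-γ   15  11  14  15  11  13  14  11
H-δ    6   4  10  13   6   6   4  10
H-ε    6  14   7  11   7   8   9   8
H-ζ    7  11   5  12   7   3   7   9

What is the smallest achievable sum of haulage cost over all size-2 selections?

Open {H-α, H-δ}.
  Z1→H-δ 6, Z2→H-δ 4, Z3→H-δ 10, Z4→H-α 3, Z5→H-δ 6, Z6→H-α 4, Z7→H-δ 4, Z8→H-δ 10  ⇒ total 47.
Compare {H-δ, H-ζ}: total 49.
Compare {H-β, H-δ}: total 51.
No size-2 selection does better; minimum is 47.

47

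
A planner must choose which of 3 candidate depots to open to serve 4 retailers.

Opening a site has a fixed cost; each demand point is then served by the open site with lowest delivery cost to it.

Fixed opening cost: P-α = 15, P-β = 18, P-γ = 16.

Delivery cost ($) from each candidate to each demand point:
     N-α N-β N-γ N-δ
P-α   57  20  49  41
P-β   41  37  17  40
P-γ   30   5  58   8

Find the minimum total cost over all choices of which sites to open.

94

Open {P-β, P-γ}: assign each demand point to its cheapest open site.
  N-α→P-γ 30, N-β→P-γ 5, N-γ→P-β 17, N-δ→P-γ 8
  delivery cost 60, fixed 34 → total 94.
Compare {P-α, P-β, P-γ}: delivery cost 60 + fixed 49 = 109.
Compare {P-γ}: delivery cost 101 + fixed 16 = 117.
Compare {P-α, P-γ}: delivery cost 92 + fixed 31 = 123.
All other subsets cost ≥ 109. Minimum total cost: 94.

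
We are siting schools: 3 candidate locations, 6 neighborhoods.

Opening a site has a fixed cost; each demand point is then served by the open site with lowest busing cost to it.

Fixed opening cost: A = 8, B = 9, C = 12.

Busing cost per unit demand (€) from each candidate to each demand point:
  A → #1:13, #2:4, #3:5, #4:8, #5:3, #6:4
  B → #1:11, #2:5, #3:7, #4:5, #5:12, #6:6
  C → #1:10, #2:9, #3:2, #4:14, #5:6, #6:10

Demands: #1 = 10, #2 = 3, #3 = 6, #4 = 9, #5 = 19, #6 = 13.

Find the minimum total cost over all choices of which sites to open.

307

Open {A, B, C}: assign each demand point to its cheapest open site.
  #1→C 10×10=100, #2→A 3×4=12, #3→C 6×2=12, #4→B 9×5=45, #5→A 19×3=57, #6→A 13×4=52
  busing cost 278, fixed 29 → total 307.
Compare {A, B}: busing cost 306 + fixed 17 = 323.
Compare {A, C}: busing cost 305 + fixed 20 = 325.
Compare {A}: busing cost 353 + fixed 8 = 361.
All other subsets cost ≥ 323. Minimum total cost: 307.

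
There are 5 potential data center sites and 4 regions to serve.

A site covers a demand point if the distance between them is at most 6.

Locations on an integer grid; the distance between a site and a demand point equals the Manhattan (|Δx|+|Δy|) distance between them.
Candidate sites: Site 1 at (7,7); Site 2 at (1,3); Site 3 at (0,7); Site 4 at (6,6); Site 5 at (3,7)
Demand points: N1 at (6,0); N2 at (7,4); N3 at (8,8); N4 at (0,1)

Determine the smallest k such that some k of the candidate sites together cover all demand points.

Coverage sets (demand points within 6 of each site):
  Site 1: {N2, N3}
  Site 2: {N4}
  Site 3: {N4}
  Site 4: {N1, N2, N3}
  Site 5: {N3}
No single site covers all 4 demand points.
But {Site 2, Site 4} covers everything, so the minimum is 2.

2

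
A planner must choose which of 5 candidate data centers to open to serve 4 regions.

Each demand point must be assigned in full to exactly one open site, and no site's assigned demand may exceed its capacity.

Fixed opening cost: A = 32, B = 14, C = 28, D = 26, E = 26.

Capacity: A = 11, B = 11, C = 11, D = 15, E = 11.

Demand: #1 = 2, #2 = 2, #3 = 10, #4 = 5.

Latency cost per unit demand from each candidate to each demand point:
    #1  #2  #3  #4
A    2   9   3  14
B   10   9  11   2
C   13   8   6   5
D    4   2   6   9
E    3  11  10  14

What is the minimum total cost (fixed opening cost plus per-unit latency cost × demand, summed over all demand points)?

122

Open {B, D}; cheapest assignment that respects the capacities:
  B (cap 11, load 5): #4 — cost 5×2 = 10
  D (cap 15, load 14): #1, #2, #3 — cost 2×4 + 2×2 + 10×6 = 72
  Shipping 82, fixed 40 → total 122.
  Any other capacity-feasible assignment to {B, D} ships for at least 82.
Compare {A, B}: its best feasible assignment gives total 124.
Compare {A, B, D}: its best feasible assignment gives total 124.
Every other set of open sites that can feasibly serve all demand totals ≥ 124 even under its best assignment. Minimum: 122.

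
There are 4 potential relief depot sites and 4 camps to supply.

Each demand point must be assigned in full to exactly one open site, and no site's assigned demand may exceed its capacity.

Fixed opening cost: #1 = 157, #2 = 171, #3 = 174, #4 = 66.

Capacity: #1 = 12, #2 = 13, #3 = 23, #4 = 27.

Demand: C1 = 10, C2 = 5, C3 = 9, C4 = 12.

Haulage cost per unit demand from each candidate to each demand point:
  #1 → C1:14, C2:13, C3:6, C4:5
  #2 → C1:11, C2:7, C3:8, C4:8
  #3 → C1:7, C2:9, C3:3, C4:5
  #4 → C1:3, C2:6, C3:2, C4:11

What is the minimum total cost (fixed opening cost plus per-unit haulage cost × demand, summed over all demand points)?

361

Open {#1, #4}; cheapest assignment that respects the capacities:
  #1 (cap 12, load 12): C4 — cost 12×5 = 60
  #4 (cap 27, load 24): C1, C2, C3 — cost 10×3 + 5×6 + 9×2 = 78
  Shipping 138, fixed 223 → total 361.
  Any other capacity-feasible assignment to {#1, #4} ships for at least 138.
Compare {#3, #4}: its best feasible assignment gives total 378.
Compare {#2, #4}: its best feasible assignment gives total 411.
Every other set of open sites that can feasibly serve all demand totals ≥ 378 even under its best assignment. Minimum: 361.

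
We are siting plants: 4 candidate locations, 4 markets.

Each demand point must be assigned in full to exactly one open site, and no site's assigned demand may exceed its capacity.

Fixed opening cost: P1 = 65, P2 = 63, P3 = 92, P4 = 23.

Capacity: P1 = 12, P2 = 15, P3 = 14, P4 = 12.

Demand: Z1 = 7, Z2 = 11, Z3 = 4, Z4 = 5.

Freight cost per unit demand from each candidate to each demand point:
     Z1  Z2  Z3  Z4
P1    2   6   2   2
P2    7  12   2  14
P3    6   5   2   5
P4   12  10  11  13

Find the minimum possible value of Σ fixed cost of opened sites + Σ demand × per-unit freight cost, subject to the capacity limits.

Open {P1, P2}; cheapest assignment that respects the capacities:
  P1 (cap 12, load 12): Z1, Z4 — cost 7×2 + 5×2 = 24
  P2 (cap 15, load 15): Z2, Z3 — cost 11×12 + 4×2 = 140
  Shipping 164, fixed 128 → total 292.
  Any other capacity-feasible assignment to {P1, P2} ships for at least 164.
Compare {P1, P2, P4}: its best feasible assignment gives total 293.
Compare {P1, P3, P4}: its best feasible assignment gives total 303.
Every other set of open sites that can feasibly serve all demand totals ≥ 293 even under its best assignment. Minimum: 292.

292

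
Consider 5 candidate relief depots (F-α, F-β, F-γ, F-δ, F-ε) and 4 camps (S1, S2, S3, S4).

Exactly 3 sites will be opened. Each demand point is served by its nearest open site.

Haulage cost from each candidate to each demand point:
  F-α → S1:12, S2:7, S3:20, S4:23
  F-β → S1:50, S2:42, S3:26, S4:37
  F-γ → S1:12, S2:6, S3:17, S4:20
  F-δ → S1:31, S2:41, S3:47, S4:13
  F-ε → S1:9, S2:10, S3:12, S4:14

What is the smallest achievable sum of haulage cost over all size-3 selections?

Open {F-γ, F-δ, F-ε}.
  S1→F-ε 9, S2→F-γ 6, S3→F-ε 12, S4→F-δ 13  ⇒ total 40.
Compare {F-α, F-γ, F-ε}: total 41.
Compare {F-α, F-δ, F-ε}: total 41.
No size-3 selection does better; minimum is 40.

40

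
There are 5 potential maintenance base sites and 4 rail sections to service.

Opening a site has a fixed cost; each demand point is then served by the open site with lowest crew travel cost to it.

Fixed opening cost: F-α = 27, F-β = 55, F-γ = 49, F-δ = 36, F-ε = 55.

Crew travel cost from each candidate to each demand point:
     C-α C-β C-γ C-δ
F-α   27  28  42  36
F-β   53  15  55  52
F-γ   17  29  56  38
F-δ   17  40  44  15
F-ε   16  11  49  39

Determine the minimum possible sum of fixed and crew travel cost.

152

Open {F-δ}: assign each demand point to its cheapest open site.
  C-α→F-δ 17, C-β→F-δ 40, C-γ→F-δ 44, C-δ→F-δ 15
  crew travel cost 116, fixed 36 → total 152.
Compare {F-α}: crew travel cost 133 + fixed 27 = 160.
Compare {F-α, F-δ}: crew travel cost 102 + fixed 63 = 165.
Compare {F-ε}: crew travel cost 115 + fixed 55 = 170.
All other subsets cost ≥ 160. Minimum total cost: 152.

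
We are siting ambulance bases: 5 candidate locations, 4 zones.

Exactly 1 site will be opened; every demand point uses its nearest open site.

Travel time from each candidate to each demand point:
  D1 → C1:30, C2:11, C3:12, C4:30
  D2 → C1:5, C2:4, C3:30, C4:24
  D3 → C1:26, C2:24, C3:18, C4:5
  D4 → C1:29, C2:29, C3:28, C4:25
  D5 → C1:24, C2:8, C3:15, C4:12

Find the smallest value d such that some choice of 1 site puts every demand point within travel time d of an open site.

24

Open {D5}.
  Farthest demand point is C1 at travel time 24 (to D5); all others are ≤ 24.
With {D3} the worst case is 26.
With {D4} the worst case is 29.
No size-1 selection achieves below 24.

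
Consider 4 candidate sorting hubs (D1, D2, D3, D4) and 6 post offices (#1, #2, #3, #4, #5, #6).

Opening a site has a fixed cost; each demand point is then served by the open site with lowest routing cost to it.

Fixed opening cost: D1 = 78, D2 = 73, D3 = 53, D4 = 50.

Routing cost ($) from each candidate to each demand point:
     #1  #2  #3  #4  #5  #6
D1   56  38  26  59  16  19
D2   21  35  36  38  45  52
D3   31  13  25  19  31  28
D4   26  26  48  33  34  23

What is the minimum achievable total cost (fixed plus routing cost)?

200

Open {D3}: assign each demand point to its cheapest open site.
  #1→D3 31, #2→D3 13, #3→D3 25, #4→D3 19, #5→D3 31, #6→D3 28
  routing cost 147, fixed 53 → total 200.
Compare {D4}: routing cost 190 + fixed 50 = 240.
Compare {D3, D4}: routing cost 137 + fixed 103 = 240.
Compare {D1, D3}: routing cost 123 + fixed 131 = 254.
All other subsets cost ≥ 240. Minimum total cost: 200.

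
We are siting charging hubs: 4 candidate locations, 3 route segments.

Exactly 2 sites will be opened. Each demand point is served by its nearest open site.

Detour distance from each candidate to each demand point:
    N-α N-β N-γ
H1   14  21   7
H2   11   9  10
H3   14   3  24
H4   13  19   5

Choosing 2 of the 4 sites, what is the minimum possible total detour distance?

Open {H3, H4}.
  N-α→H4 13, N-β→H3 3, N-γ→H4 5  ⇒ total 21.
Compare {H1, H3}: total 24.
Compare {H2, H3}: total 24.
No size-2 selection does better; minimum is 21.

21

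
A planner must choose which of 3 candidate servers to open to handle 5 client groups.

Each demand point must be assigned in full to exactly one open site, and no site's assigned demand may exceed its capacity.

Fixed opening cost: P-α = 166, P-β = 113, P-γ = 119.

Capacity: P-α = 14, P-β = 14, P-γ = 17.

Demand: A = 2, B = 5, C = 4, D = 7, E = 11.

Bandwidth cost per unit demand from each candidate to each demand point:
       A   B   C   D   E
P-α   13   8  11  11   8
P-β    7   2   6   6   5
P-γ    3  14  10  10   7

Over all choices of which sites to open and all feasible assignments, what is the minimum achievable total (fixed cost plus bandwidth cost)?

Open {P-β, P-γ}; cheapest assignment that respects the capacities:
  P-β (cap 14, load 12): B, D — cost 5×2 + 7×6 = 52
  P-γ (cap 17, load 17): A, C, E — cost 2×3 + 4×10 + 11×7 = 123
  Shipping 175, fixed 232 → total 407.
  Any other capacity-feasible assignment to {P-β, P-γ} ships for at least 175.
Compare {P-α, P-γ}: its best feasible assignment gives total 525.
Compare {P-α, P-β, P-γ}: its best feasible assignment gives total 573.
Every other set of open sites that can feasibly serve all demand totals ≥ 525 even under its best assignment. Minimum: 407.

407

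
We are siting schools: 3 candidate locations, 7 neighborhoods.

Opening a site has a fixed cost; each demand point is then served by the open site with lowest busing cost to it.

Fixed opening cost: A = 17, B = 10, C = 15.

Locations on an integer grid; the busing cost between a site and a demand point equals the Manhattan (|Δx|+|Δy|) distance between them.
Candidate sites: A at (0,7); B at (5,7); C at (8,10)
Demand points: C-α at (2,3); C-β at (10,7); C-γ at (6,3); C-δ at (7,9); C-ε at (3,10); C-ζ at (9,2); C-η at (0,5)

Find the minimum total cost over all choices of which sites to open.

Open {B}: assign each demand point to its cheapest open site.
  C-α→B 7, C-β→B 5, C-γ→B 5, C-δ→B 4, C-ε→B 5, C-ζ→B 9, C-η→B 7
  busing cost 42, fixed 10 → total 52.
Compare {A, B}: busing cost 36 + fixed 27 = 63.
Compare {B, C}: busing cost 40 + fixed 25 = 65.
Compare {A, C}: busing cost 38 + fixed 32 = 70.
All other subsets cost ≥ 63. Minimum total cost: 52.

52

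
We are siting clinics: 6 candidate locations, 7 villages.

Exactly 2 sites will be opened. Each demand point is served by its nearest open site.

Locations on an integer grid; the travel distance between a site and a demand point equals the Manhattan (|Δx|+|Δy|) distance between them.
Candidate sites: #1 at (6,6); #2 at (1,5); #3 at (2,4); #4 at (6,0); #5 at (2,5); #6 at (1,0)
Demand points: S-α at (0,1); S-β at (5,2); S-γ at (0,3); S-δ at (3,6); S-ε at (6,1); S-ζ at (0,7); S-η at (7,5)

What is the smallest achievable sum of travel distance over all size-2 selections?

24

Open {#2, #4}.
  S-α→#2 5, S-β→#4 3, S-γ→#2 3, S-δ→#2 3, S-ε→#4 1, S-ζ→#2 3, S-η→#2 6  ⇒ total 24.
Compare {#4, #5}: total 25.
Compare {#1, #2}: total 26.
No size-2 selection does better; minimum is 24.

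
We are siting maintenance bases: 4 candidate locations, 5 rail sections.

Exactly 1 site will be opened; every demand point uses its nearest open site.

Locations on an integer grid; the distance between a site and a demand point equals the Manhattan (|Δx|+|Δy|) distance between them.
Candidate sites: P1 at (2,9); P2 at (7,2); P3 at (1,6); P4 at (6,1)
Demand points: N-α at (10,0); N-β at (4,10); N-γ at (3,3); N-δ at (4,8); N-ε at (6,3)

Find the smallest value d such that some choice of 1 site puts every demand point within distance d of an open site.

Open {P2}.
  Farthest demand point is N-β at distance 11 (to P2); all others are ≤ 11.
With {P4} the worst case is 11.
With {P3} the worst case is 15.
No size-1 selection achieves below 11.

11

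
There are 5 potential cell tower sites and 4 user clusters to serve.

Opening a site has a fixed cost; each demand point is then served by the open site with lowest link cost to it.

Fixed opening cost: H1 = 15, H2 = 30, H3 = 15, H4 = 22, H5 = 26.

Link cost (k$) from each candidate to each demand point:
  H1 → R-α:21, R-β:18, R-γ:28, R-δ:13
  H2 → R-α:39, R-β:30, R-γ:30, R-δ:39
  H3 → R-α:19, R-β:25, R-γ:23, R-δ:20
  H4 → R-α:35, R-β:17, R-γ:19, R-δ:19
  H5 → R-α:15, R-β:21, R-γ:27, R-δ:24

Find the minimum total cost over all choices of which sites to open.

95

Open {H1}: assign each demand point to its cheapest open site.
  R-α→H1 21, R-β→H1 18, R-γ→H1 28, R-δ→H1 13
  link cost 80, fixed 15 → total 95.
Compare {H3}: link cost 87 + fixed 15 = 102.
Compare {H1, H3}: link cost 73 + fixed 30 = 103.
Compare {H1, H4}: link cost 70 + fixed 37 = 107.
All other subsets cost ≥ 102. Minimum total cost: 95.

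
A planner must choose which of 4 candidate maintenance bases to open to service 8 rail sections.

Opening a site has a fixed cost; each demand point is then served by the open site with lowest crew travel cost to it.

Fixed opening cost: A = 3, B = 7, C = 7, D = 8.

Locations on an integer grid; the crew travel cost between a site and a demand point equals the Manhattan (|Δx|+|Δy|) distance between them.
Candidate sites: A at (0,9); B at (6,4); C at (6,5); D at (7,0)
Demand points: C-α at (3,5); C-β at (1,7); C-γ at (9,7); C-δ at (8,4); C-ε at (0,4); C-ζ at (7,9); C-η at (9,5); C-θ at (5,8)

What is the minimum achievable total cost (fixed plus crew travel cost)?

41

Open {A, C}: assign each demand point to its cheapest open site.
  C-α→C 3, C-β→A 3, C-γ→C 5, C-δ→C 3, C-ε→A 5, C-ζ→C 5, C-η→C 3, C-θ→C 4
  crew travel cost 31, fixed 10 → total 41.
Compare {C}: crew travel cost 37 + fixed 7 = 44.
Compare {A, B}: crew travel cost 35 + fixed 10 = 45.
Compare {A, B, C}: crew travel cost 30 + fixed 17 = 47.
All other subsets cost ≥ 44. Minimum total cost: 41.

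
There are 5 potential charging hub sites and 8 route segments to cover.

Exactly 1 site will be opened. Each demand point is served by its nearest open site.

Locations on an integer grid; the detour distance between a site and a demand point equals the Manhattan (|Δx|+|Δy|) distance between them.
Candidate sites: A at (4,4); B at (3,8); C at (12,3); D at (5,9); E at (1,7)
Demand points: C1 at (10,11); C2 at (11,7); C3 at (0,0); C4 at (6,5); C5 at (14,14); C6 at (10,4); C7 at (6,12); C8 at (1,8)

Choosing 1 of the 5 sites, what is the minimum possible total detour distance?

67

Open {D}.
  C1→D 7, C2→D 8, C3→D 14, C4→D 5, C5→D 14, C6→D 10, C7→D 4, C8→D 5  ⇒ total 67.
Compare {B}: total 73.
Compare {A}: total 77.
No size-1 selection does better; minimum is 67.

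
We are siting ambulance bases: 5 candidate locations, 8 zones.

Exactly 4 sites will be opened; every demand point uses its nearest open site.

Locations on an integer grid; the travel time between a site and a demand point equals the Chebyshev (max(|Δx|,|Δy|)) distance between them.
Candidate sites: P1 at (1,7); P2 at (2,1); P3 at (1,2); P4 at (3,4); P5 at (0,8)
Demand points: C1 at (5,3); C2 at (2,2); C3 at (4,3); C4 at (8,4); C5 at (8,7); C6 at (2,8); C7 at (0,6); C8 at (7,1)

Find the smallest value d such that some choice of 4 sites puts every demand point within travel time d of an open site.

5

Open {P1, P2, P3, P4}.
  Farthest demand point is C4 at travel time 5 (to P4); all others are ≤ 5.
With {P1, P2, P4, P5} the worst case is 5.
With {P1, P3, P4, P5} the worst case is 5.
No size-4 selection achieves below 5.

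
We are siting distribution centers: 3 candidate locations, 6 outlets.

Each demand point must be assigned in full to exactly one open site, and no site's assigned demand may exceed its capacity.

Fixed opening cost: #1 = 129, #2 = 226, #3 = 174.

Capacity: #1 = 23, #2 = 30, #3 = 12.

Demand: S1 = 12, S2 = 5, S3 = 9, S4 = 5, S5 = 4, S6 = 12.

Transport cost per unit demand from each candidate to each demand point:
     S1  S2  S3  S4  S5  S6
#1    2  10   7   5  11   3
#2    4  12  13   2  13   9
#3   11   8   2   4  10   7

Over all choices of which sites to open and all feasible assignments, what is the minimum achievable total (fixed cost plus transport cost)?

Open {#1, #2}; cheapest assignment that respects the capacities:
  #1 (cap 23, load 21): S3, S6 — cost 9×7 + 12×3 = 99
  #2 (cap 30, load 26): S1, S2, S4, S5 — cost 12×4 + 5×12 + 5×2 + 4×13 = 170
  Shipping 269, fixed 355 → total 624.
  Any other capacity-feasible assignment to {#1, #2} ships for at least 269.
Compare {#1, #2, #3}: its best feasible assignment gives total 735.
Every other set of open sites that can feasibly serve all demand totals ≥ 735 even under its best assignment. Minimum: 624.

624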